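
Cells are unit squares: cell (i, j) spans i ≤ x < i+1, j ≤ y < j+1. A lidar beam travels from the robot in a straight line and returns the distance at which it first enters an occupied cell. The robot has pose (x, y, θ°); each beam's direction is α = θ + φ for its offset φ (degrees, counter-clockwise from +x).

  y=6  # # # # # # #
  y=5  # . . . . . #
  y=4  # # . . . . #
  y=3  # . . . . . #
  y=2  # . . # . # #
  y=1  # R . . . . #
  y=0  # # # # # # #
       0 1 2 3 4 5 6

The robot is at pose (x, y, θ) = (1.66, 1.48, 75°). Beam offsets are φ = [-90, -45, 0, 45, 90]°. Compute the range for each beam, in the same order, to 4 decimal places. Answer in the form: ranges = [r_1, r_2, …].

ranges = [1.8546, 1.5473, 4.6794, 1.3200, 0.6833]

beam 1: φ=-90°, α=345°
  cosα=0.9659 sinα=-0.2588 | (1,1) | tMaxX 0.3520 tMaxY 1.8546 | tΔX 1.0353 tΔY 3.8637
    t=0.3520 [x] (2,1)
    t=1.3873 [x] (3,1)
    t=1.8546 [y] (3,0) — stop
  → r_1 = 1.8546
beam 2: φ=-45°, α=30°
  cosα=0.8660 sinα=0.5000 | (1,1) | tMaxX 0.3926 tMaxY 1.0400 | tΔX 1.1547 tΔY 2.0000
    t=0.3926 [x] (2,1)
    t=1.0400 [y] (2,2)
    t=1.5473 [x] (3,2) — stop
  → r_2 = 1.5473
beam 3: φ=0°, α=75°
  cosα=0.2588 sinα=0.9659 | (1,1) | tMaxX 1.3137 tMaxY 0.5383 | tΔX 3.8637 tΔY 1.0353
    t=0.5383 [y] (1,2)
    t=1.3137 [x] (2,2)
    t=1.5736 [y] (2,3)
    t=2.6089 [y] (2,4)
    t=3.6442 [y] (2,5)
    t=4.6794 [y] (2,6) — stop
  → r_3 = 4.6794
beam 4: φ=45°, α=120°
  cosα=-0.5000 sinα=0.8660 | (1,1) | tMaxX 1.3200 tMaxY 0.6004 | tΔX 2.0000 tΔY 1.1547
    t=0.6004 [y] (1,2)
    t=1.3200 [x] (0,2) — stop
  → r_4 = 1.3200
beam 5: φ=90°, α=165°
  cosα=-0.9659 sinα=0.2588 | (1,1) | tMaxX 0.6833 tMaxY 2.0091 | tΔX 1.0353 tΔY 3.8637
    t=0.6833 [x] (0,1) — stop
  → r_5 = 0.6833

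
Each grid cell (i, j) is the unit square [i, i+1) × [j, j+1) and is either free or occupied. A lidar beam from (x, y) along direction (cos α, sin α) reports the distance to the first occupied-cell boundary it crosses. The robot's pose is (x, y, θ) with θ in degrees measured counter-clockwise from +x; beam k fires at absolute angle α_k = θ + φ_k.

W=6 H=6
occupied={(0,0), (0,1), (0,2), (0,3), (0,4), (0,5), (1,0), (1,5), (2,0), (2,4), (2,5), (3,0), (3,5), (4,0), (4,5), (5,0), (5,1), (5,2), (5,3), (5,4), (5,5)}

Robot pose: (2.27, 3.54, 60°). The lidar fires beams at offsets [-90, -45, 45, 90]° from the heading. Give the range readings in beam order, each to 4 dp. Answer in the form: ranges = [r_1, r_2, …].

ranges = [3.1523, 2.8263, 0.4762, 1.4665]

beam 1: φ=-90°, α=330°
  direction (0.8660, -0.5000); cell (2,3); t to first gridline: x 0.8429, y 1.0800 (then +1.1547 / +2.0000)
    (3,3) via x @ 0.8429
    (3,2) via y @ 1.0800
    (4,2) via x @ 1.9976
    (4,1) via y @ 3.0800
    (5,1) via x @ 3.1523  # hit
  → r_1 = 3.1523
beam 2: φ=-45°, α=15°
  direction (0.9659, 0.2588); cell (2,3); t to first gridline: x 0.7558, y 1.7773 (then +1.0353 / +3.8637)
    (3,3) via x @ 0.7558
    (3,4) via y @ 1.7773
    (4,4) via x @ 1.7910
    (5,4) via x @ 2.8263  # hit
  → r_2 = 2.8263
beam 3: φ=45°, α=105°
  direction (-0.2588, 0.9659); cell (2,3); t to first gridline: x 1.0432, y 0.4762 (then +3.8637 / +1.0353)
    (2,4) via y @ 0.4762  # hit
  → r_3 = 0.4762
beam 4: φ=90°, α=150°
  direction (-0.8660, 0.5000); cell (2,3); t to first gridline: x 0.3118, y 0.9200 (then +1.1547 / +2.0000)
    (1,3) via x @ 0.3118
    (1,4) via y @ 0.9200
    (0,4) via x @ 1.4665  # hit
  → r_4 = 1.4665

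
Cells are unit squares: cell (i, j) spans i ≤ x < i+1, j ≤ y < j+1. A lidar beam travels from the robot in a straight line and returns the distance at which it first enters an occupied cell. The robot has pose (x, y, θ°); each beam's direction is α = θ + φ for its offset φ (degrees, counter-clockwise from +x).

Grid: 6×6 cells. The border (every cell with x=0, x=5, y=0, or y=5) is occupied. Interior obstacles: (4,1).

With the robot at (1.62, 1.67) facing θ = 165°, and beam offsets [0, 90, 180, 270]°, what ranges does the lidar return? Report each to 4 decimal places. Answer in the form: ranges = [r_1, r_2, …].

beam 1: φ=0°, α=165°
  dir = (cos 165°, sin 165°) = (-0.9659, 0.2588); from cell (1,1)
  next x-line at t=0.6419, next y-line at t=1.2750; Δt_x=1.0353, Δt_y=3.8637
    x: enter (0,1) at t=0.6419 ← occupied
  → r_1 = 0.6419
beam 2: φ=90°, α=255°
  dir = (cos 255°, sin 255°) = (-0.2588, -0.9659); from cell (1,1)
  next x-line at t=2.3955, next y-line at t=0.6936; Δt_x=3.8637, Δt_y=1.0353
    y: enter (1,0) at t=0.6936 ← occupied
  → r_2 = 0.6936
beam 3: φ=180°, α=345°
  dir = (cos 345°, sin 345°) = (0.9659, -0.2588); from cell (1,1)
  next x-line at t=0.3934, next y-line at t=2.5887; Δt_x=1.0353, Δt_y=3.8637
    x: enter (2,1) at t=0.3934
    x: enter (3,1) at t=1.4287
    x: enter (4,1) at t=2.4640 ← occupied
  → r_3 = 2.4640
beam 4: φ=270°, α=75°
  dir = (cos 75°, sin 75°) = (0.2588, 0.9659); from cell (1,1)
  next x-line at t=1.4682, next y-line at t=0.3416; Δt_x=3.8637, Δt_y=1.0353
    y: enter (1,2) at t=0.3416
    y: enter (1,3) at t=1.3769
    x: enter (2,3) at t=1.4682
    y: enter (2,4) at t=2.4122
    y: enter (2,5) at t=3.4475 ← occupied
  → r_4 = 3.4475

ranges = [0.6419, 0.6936, 2.4640, 3.4475]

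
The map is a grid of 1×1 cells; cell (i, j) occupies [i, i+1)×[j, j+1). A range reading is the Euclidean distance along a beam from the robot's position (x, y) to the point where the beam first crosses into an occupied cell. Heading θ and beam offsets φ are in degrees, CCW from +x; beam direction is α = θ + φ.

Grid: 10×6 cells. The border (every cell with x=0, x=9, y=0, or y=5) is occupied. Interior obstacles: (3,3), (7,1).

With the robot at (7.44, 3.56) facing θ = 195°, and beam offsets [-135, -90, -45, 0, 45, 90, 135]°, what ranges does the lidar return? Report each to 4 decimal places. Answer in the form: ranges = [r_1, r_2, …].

ranges = [1.6628, 1.4908, 2.8800, 6.6672, 2.9560, 1.6150, 1.8013]

beam 1: φ=-135°, α=60°
  dir = (cos 60°, sin 60°) = (0.5000, 0.8660); from cell (7,3)
  next x-line at t=1.1200, next y-line at t=0.5081; Δt_x=2.0000, Δt_y=1.1547
    y: enter (7,4) at t=0.5081
    x: enter (8,4) at t=1.1200
    y: enter (8,5) at t=1.6628 ← occupied
  → r_1 = 1.6628
beam 2: φ=-90°, α=105°
  dir = (cos 105°, sin 105°) = (-0.2588, 0.9659); from cell (7,3)
  next x-line at t=1.7000, next y-line at t=0.4555; Δt_x=3.8637, Δt_y=1.0353
    y: enter (7,4) at t=0.4555
    y: enter (7,5) at t=1.4908 ← occupied
  → r_2 = 1.4908
beam 3: φ=-45°, α=150°
  dir = (cos 150°, sin 150°) = (-0.8660, 0.5000); from cell (7,3)
  next x-line at t=0.5081, next y-line at t=0.8800; Δt_x=1.1547, Δt_y=2.0000
    x: enter (6,3) at t=0.5081
    y: enter (6,4) at t=0.8800
    x: enter (5,4) at t=1.6628
    x: enter (4,4) at t=2.8175
    y: enter (4,5) at t=2.8800 ← occupied
  → r_3 = 2.8800
beam 4: φ=0°, α=195°
  dir = (cos 195°, sin 195°) = (-0.9659, -0.2588); from cell (7,3)
  next x-line at t=0.4555, next y-line at t=2.1637; Δt_x=1.0353, Δt_y=3.8637
    x: enter (6,3) at t=0.4555
    x: enter (5,3) at t=1.4908
    y: enter (5,2) at t=2.1637
    x: enter (4,2) at t=2.5261
    x: enter (3,2) at t=3.5614
    x: enter (2,2) at t=4.5966
    x: enter (1,2) at t=5.6319
    y: enter (1,1) at t=6.0274
    x: enter (0,1) at t=6.6672 ← occupied
  → r_4 = 6.6672
beam 5: φ=45°, α=240°
  dir = (cos 240°, sin 240°) = (-0.5000, -0.8660); from cell (7,3)
  next x-line at t=0.8800, next y-line at t=0.6466; Δt_x=2.0000, Δt_y=1.1547
    y: enter (7,2) at t=0.6466
    x: enter (6,2) at t=0.8800
    y: enter (6,1) at t=1.8013
    x: enter (5,1) at t=2.8800
    y: enter (5,0) at t=2.9560 ← occupied
  → r_5 = 2.9560
beam 6: φ=90°, α=285°
  dir = (cos 285°, sin 285°) = (0.2588, -0.9659); from cell (7,3)
  next x-line at t=2.1637, next y-line at t=0.5798; Δt_x=3.8637, Δt_y=1.0353
    y: enter (7,2) at t=0.5798
    y: enter (7,1) at t=1.6150 ← occupied
  → r_6 = 1.6150
beam 7: φ=135°, α=330°
  dir = (cos 330°, sin 330°) = (0.8660, -0.5000); from cell (7,3)
  next x-line at t=0.6466, next y-line at t=1.1200; Δt_x=1.1547, Δt_y=2.0000
    x: enter (8,3) at t=0.6466
    y: enter (8,2) at t=1.1200
    x: enter (9,2) at t=1.8013 ← occupied
  → r_7 = 1.8013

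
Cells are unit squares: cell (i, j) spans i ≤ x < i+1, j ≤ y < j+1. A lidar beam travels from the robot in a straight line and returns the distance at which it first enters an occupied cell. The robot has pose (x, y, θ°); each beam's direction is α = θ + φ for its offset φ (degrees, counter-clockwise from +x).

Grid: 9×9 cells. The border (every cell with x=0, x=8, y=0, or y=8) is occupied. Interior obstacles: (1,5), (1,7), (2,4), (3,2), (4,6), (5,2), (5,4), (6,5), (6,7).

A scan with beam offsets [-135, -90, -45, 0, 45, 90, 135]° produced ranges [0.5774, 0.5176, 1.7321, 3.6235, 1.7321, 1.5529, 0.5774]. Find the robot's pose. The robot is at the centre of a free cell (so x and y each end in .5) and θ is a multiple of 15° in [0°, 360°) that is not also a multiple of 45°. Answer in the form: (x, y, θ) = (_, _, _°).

(x, y, θ) = (6.5, 4.5, 285°)

Candidates: 40 free-cell centres × 16 headings = 640 poses. Raycast each; keep the one whose scan matches to 4 dp.
  (7.5, 2.5, 30°): beam 1 = 1.5529 ≠ 0.5774 ✗
  (2.5, 7.5, 30°): beam 1 = 1.9319 ≠ 0.5774 ✗
  (2.5, 3.5, 165°): beam 1 = 2.8868 ≠ 0.5774 ✗
  (6.5, 3.5, 150°): beam 1 = 1.5529 ≠ 0.5774 ✗
  …
  (6.5, 4.5, 285°): r_1=0.5774, r_2=0.5176, r_3=1.7321, r_4=3.6235, r_5=1.7321, r_6=1.5529, r_7=0.5774 — all match ✓
Only this pose fits every beam.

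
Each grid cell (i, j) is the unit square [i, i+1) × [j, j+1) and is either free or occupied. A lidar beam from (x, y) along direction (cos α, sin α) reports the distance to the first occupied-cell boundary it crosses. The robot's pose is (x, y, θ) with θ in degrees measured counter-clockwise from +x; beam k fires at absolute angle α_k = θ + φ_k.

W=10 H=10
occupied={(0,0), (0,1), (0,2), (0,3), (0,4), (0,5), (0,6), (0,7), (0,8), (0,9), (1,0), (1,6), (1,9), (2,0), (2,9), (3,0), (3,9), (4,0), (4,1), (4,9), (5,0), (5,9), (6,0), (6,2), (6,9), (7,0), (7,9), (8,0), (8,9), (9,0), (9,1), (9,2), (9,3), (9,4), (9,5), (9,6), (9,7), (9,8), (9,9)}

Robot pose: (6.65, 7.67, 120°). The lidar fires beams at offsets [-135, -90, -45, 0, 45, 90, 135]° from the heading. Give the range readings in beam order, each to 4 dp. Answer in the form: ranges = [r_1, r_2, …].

ranges = [2.4329, 2.6600, 1.3769, 1.5358, 5.1387, 6.5241, 6.3751]

beam 1: φ=-135°, α=345°
  d=(0.9659,-0.2588)  start (6,7)  tX=0.3623 tY=2.5887  stride 1/|dx|=1.0353 1/|dy|=3.8637
    cross x-line → (7,7), t=0.3623
    cross x-line → (8,7), t=1.3976
    cross x-line → (9,7), t=2.4329 (wall)
  → r_1 = 2.4329
beam 2: φ=-90°, α=30°
  d=(0.8660,0.5000)  start (6,7)  tX=0.4041 tY=0.6600  stride 1/|dx|=1.1547 1/|dy|=2.0000
    cross x-line → (7,7), t=0.4041
    cross y-line → (7,8), t=0.6600
    cross x-line → (8,8), t=1.5588
    cross y-line → (8,9), t=2.6600 (wall)
  → r_2 = 2.6600
beam 3: φ=-45°, α=75°
  d=(0.2588,0.9659)  start (6,7)  tX=1.3523 tY=0.3416  stride 1/|dx|=3.8637 1/|dy|=1.0353
    cross y-line → (6,8), t=0.3416
    cross x-line → (7,8), t=1.3523
    cross y-line → (7,9), t=1.3769 (wall)
  → r_3 = 1.3769
beam 4: φ=0°, α=120°
  d=(-0.5000,0.8660)  start (6,7)  tX=1.3000 tY=0.3811  stride 1/|dx|=2.0000 1/|dy|=1.1547
    cross y-line → (6,8), t=0.3811
    cross x-line → (5,8), t=1.3000
    cross y-line → (5,9), t=1.5358 (wall)
  → r_4 = 1.5358
beam 5: φ=45°, α=165°
  d=(-0.9659,0.2588)  start (6,7)  tX=0.6729 tY=1.2750  stride 1/|dx|=1.0353 1/|dy|=3.8637
    cross x-line → (5,7), t=0.6729
    cross y-line → (5,8), t=1.2750
    cross x-line → (4,8), t=1.7082
    cross x-line → (3,8), t=2.7435
    cross x-line → (2,8), t=3.7788
    cross x-line → (1,8), t=4.8140
    cross y-line → (1,9), t=5.1387 (wall)
  → r_5 = 5.1387
beam 6: φ=90°, α=210°
  d=(-0.8660,-0.5000)  start (6,7)  tX=0.7506 tY=1.3400  stride 1/|dx|=1.1547 1/|dy|=2.0000
    cross x-line → (5,7), t=0.7506
    cross y-line → (5,6), t=1.3400
    cross x-line → (4,6), t=1.9053
    cross x-line → (3,6), t=3.0600
    cross y-line → (3,5), t=3.3400
    cross x-line → (2,5), t=4.2147
    cross y-line → (2,4), t=5.3400
    cross x-line → (1,4), t=5.3694
    cross x-line → (0,4), t=6.5241 (wall)
  → r_6 = 6.5241
beam 7: φ=135°, α=255°
  d=(-0.2588,-0.9659)  start (6,7)  tX=2.5114 tY=0.6936  stride 1/|dx|=3.8637 1/|dy|=1.0353
    cross y-line → (6,6), t=0.6936
    cross y-line → (6,5), t=1.7289
    cross x-line → (5,5), t=2.5114
    cross y-line → (5,4), t=2.7642
    cross y-line → (5,3), t=3.7995
    cross y-line → (5,2), t=4.8347
    cross y-line → (5,1), t=5.8700
    cross x-line → (4,1), t=6.3751 (wall)
  → r_7 = 6.3751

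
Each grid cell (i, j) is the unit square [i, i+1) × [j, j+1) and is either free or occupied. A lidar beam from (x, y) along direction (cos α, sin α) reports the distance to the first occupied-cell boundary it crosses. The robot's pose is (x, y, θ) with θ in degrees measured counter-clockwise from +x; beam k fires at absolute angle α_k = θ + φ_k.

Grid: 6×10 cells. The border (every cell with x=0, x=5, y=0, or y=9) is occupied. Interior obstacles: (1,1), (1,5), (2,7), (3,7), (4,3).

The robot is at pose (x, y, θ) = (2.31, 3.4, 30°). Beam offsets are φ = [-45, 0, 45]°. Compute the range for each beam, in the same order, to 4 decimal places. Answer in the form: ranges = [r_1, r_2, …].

beam 1: φ=-45°, α=345°
  d=(0.9659,-0.2588)  start (2,3)  tX=0.7143 tY=1.5455  stride 1/|dx|=1.0353 1/|dy|=3.8637
    cross x-line → (3,3), t=0.7143
    cross y-line → (3,2), t=1.5455
    cross x-line → (4,2), t=1.7496
    cross x-line → (5,2), t=2.7849 (wall)
  → r_1 = 2.7849
beam 2: φ=0°, α=30°
  d=(0.8660,0.5000)  start (2,3)  tX=0.7967 tY=1.2000  stride 1/|dx|=1.1547 1/|dy|=2.0000
    cross x-line → (3,3), t=0.7967
    cross y-line → (3,4), t=1.2000
    cross x-line → (4,4), t=1.9514
    cross x-line → (5,4), t=3.1061 (wall)
  → r_2 = 3.1061
beam 3: φ=45°, α=75°
  d=(0.2588,0.9659)  start (2,3)  tX=2.6660 tY=0.6212  stride 1/|dx|=3.8637 1/|dy|=1.0353
    cross y-line → (2,4), t=0.6212
    cross y-line → (2,5), t=1.6564
    cross x-line → (3,5), t=2.6660
    cross y-line → (3,6), t=2.6917
    cross y-line → (3,7), t=3.7270 (wall)
  → r_3 = 3.7270

ranges = [2.7849, 3.1061, 3.7270]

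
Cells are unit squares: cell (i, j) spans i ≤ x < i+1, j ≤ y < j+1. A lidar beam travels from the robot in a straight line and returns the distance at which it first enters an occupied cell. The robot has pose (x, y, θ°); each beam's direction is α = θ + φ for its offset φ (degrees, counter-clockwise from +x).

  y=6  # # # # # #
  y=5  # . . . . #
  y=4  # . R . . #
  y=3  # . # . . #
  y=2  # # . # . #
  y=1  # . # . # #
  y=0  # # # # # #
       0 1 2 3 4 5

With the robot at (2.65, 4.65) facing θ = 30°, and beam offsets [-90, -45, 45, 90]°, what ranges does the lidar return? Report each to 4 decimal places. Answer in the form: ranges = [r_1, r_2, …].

ranges = [1.9053, 2.4329, 1.3976, 1.5588]

beam 1: φ=-90°, α=300°
  direction (0.5000, -0.8660); cell (2,4); t to first gridline: x 0.7000, y 0.7506 (then +2.0000 / +1.1547)
    (3,4) via x @ 0.7000
    (3,3) via y @ 0.7506
    (3,2) via y @ 1.9053  # hit
  → r_1 = 1.9053
beam 2: φ=-45°, α=345°
  direction (0.9659, -0.2588); cell (2,4); t to first gridline: x 0.3623, y 2.5114 (then +1.0353 / +3.8637)
    (3,4) via x @ 0.3623
    (4,4) via x @ 1.3976
    (5,4) via x @ 2.4329  # hit
  → r_2 = 2.4329
beam 3: φ=45°, α=75°
  direction (0.2588, 0.9659); cell (2,4); t to first gridline: x 1.3523, y 0.3623 (then +3.8637 / +1.0353)
    (2,5) via y @ 0.3623
    (3,5) via x @ 1.3523
    (3,6) via y @ 1.3976  # hit
  → r_3 = 1.3976
beam 4: φ=90°, α=120°
  direction (-0.5000, 0.8660); cell (2,4); t to first gridline: x 1.3000, y 0.4041 (then +2.0000 / +1.1547)
    (2,5) via y @ 0.4041
    (1,5) via x @ 1.3000
    (1,6) via y @ 1.5588  # hit
  → r_4 = 1.5588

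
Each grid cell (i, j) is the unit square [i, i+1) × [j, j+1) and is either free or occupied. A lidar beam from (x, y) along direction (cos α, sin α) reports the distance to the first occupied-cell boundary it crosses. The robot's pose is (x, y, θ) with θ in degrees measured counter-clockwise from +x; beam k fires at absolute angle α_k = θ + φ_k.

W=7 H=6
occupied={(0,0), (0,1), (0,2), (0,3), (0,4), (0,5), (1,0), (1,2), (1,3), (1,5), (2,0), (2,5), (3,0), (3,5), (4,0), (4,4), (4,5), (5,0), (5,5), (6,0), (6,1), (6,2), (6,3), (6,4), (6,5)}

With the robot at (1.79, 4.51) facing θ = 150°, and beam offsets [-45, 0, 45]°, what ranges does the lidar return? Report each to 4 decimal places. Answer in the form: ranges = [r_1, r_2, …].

ranges = [0.5073, 0.9122, 0.8179]

beam 1: φ=-45°, α=105°
  dir = (cos 105°, sin 105°) = (-0.2588, 0.9659); from cell (1,4)
  next x-line at t=3.0523, next y-line at t=0.5073; Δt_x=3.8637, Δt_y=1.0353
    y: enter (1,5) at t=0.5073 ← occupied
  → r_1 = 0.5073
beam 2: φ=0°, α=150°
  dir = (cos 150°, sin 150°) = (-0.8660, 0.5000); from cell (1,4)
  next x-line at t=0.9122, next y-line at t=0.9800; Δt_x=1.1547, Δt_y=2.0000
    x: enter (0,4) at t=0.9122 ← occupied
  → r_2 = 0.9122
beam 3: φ=45°, α=195°
  dir = (cos 195°, sin 195°) = (-0.9659, -0.2588); from cell (1,4)
  next x-line at t=0.8179, next y-line at t=1.9705; Δt_x=1.0353, Δt_y=3.8637
    x: enter (0,4) at t=0.8179 ← occupied
  → r_3 = 0.8179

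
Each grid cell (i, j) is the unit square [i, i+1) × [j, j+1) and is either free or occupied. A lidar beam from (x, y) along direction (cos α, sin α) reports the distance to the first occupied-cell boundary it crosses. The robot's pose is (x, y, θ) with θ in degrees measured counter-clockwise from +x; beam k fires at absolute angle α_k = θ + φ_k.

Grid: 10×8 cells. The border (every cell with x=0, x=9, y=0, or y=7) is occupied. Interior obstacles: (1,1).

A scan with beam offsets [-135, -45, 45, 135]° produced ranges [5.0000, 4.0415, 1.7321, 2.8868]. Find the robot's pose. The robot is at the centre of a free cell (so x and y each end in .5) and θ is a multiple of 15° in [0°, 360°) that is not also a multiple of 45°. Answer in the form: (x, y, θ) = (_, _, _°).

Enumerate (i+0.5, j+0.5, θ) over the 47 free cells and 16 admissible headings. For each, cast all 4 beams and compare to the given ranges.
  (4.5, 1.5, 210°): beam 1 = 5.6940 ≠ 5.0000 ✗
  (2.5, 5.5, 330°): beam 1 = 1.5529 ≠ 5.0000 ✗
  (4.5, 1.5, 150°): beam 1 = 4.6587 ≠ 5.0000 ✗
  (7.5, 5.5, 60°): beam 1 = 4.6587 ≠ 5.0000 ✗
  …
  (7.5, 4.5, 285°): r_1=5.0000, r_2=4.0415, r_3=1.7321, r_4=2.8868 — all match ✓
Unique over the lattice → pose = (7.5, 4.5, 285°).

(x, y, θ) = (7.5, 4.5, 285°)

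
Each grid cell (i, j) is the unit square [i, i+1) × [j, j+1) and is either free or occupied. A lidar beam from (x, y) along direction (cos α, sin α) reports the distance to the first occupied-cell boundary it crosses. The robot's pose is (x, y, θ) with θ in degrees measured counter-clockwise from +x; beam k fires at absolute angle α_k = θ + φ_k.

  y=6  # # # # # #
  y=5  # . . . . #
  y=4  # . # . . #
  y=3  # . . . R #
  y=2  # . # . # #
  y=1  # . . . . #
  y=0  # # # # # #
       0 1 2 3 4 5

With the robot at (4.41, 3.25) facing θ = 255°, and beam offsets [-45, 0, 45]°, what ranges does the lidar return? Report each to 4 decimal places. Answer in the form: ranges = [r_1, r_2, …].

beam 1: φ=-45°, α=210°
  direction (-0.8660, -0.5000); cell (4,3); t to first gridline: x 0.4734, y 0.5000 (then +1.1547 / +2.0000)
    (3,3) via x @ 0.4734
    (3,2) via y @ 0.5000
    (2,2) via x @ 1.6281  # hit
  → r_1 = 1.6281
beam 2: φ=0°, α=255°
  direction (-0.2588, -0.9659); cell (4,3); t to first gridline: x 1.5841, y 0.2588 (then +3.8637 / +1.0353)
    (4,2) via y @ 0.2588  # hit
  → r_2 = 0.2588
beam 3: φ=45°, α=300°
  direction (0.5000, -0.8660); cell (4,3); t to first gridline: x 1.1800, y 0.2887 (then +2.0000 / +1.1547)
    (4,2) via y @ 0.2887  # hit
  → r_3 = 0.2887

ranges = [1.6281, 0.2588, 0.2887]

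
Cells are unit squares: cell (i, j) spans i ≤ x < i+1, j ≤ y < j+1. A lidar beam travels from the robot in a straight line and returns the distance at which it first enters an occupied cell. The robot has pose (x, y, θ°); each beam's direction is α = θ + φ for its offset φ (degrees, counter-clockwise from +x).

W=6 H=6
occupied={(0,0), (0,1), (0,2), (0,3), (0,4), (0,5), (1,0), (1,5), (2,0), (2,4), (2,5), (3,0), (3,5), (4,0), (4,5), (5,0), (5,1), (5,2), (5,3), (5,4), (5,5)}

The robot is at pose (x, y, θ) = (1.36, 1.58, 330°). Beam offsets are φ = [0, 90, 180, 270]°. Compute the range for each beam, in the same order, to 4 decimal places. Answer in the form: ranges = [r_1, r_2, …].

ranges = [1.1600, 2.7944, 0.4157, 0.6697]

beam 1: φ=0°, α=330°
  direction (0.8660, -0.5000); cell (1,1); t to first gridline: x 0.7390, y 1.1600 (then +1.1547 / +2.0000)
    (2,1) via x @ 0.7390
    (2,0) via y @ 1.1600  # hit
  → r_1 = 1.1600
beam 2: φ=90°, α=60°
  direction (0.5000, 0.8660); cell (1,1); t to first gridline: x 1.2800, y 0.4850 (then +2.0000 / +1.1547)
    (1,2) via y @ 0.4850
    (2,2) via x @ 1.2800
    (2,3) via y @ 1.6397
    (2,4) via y @ 2.7944  # hit
  → r_2 = 2.7944
beam 3: φ=180°, α=150°
  direction (-0.8660, 0.5000); cell (1,1); t to first gridline: x 0.4157, y 0.8400 (then +1.1547 / +2.0000)
    (0,1) via x @ 0.4157  # hit
  → r_3 = 0.4157
beam 4: φ=270°, α=240°
  direction (-0.5000, -0.8660); cell (1,1); t to first gridline: x 0.7200, y 0.6697 (then +2.0000 / +1.1547)
    (1,0) via y @ 0.6697  # hit
  → r_4 = 0.6697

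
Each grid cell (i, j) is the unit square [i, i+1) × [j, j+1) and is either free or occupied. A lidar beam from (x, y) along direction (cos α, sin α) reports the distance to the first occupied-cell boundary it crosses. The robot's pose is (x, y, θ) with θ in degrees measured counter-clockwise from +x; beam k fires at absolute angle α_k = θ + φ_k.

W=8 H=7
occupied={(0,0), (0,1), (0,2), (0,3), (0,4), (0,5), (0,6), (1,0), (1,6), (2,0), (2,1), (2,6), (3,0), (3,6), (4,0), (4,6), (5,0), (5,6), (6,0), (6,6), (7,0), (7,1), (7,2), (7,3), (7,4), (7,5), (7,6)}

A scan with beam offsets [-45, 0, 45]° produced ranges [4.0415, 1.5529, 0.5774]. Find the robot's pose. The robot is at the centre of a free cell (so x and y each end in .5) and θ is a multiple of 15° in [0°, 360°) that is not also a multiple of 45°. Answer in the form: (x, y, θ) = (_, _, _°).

(x, y, θ) = (4.5, 1.5, 195°)

Candidates: 29 free-cell centres × 16 headings = 464 poses. Raycast each; keep the one whose scan matches to 4 dp.
  (4.5, 1.5, 285°): beam 1 = 0.5774 ≠ 4.0415 ✗
  (5.5, 3.5, 120°): beam 1 = 2.5882 ≠ 4.0415 ✗
  (6.5, 1.5, 60°): beam 1 = 0.5176 ≠ 4.0415 ✗
  (5.5, 2.5, 210°): beam 1 = 4.6587 ≠ 4.0415 ✗
  …
  (4.5, 1.5, 195°): r_1=4.0415, r_2=1.5529, r_3=0.5774 — all match ✓
Only this pose fits every beam.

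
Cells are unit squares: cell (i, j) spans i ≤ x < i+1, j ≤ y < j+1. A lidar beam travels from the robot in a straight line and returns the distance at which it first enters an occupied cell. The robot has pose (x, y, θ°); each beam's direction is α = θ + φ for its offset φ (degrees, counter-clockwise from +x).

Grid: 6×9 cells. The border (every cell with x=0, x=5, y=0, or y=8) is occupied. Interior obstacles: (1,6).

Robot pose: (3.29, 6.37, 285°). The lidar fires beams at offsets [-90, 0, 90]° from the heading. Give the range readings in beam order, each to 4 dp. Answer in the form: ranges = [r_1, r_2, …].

ranges = [1.3355, 5.5594, 1.7703]

beam 1: φ=-90°, α=195°
  cosα=-0.9659 sinα=-0.2588 | (3,6) | tMaxX 0.3002 tMaxY 1.4296 | tΔX 1.0353 tΔY 3.8637
    t=0.3002 [x] (2,6)
    t=1.3355 [x] (1,6) — stop
  → r_1 = 1.3355
beam 2: φ=0°, α=285°
  cosα=0.2588 sinα=-0.9659 | (3,6) | tMaxX 2.7432 tMaxY 0.3831 | tΔX 3.8637 tΔY 1.0353
    t=0.3831 [y] (3,5)
    t=1.4183 [y] (3,4)
    t=2.4536 [y] (3,3)
    t=2.7432 [x] (4,3)
    t=3.4889 [y] (4,2)
    t=4.5242 [y] (4,1)
    t=5.5594 [y] (4,0) — stop
  → r_2 = 5.5594
beam 3: φ=90°, α=15°
  cosα=0.9659 sinα=0.2588 | (3,6) | tMaxX 0.7350 tMaxY 2.4341 | tΔX 1.0353 tΔY 3.8637
    t=0.7350 [x] (4,6)
    t=1.7703 [x] (5,6) — stop
  → r_3 = 1.7703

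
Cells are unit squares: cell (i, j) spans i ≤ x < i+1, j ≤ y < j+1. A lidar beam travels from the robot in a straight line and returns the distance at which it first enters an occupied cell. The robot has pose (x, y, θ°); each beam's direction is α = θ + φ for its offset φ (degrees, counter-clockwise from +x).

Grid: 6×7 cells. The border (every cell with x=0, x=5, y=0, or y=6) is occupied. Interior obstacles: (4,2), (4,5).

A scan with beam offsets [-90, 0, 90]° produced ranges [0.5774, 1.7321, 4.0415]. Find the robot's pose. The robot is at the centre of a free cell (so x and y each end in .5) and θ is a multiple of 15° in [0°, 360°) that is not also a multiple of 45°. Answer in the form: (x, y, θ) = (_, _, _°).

Enumerate (i+0.5, j+0.5, θ) over the 18 free cells and 16 admissible headings. For each, cast all 3 beams and compare to the given ranges.
  (4.5, 3.5, 345°): beam 1 = 0.5176 ≠ 0.5774 ✗
  (3.5, 5.5, 300°): beam 1 = 2.8868 ≠ 0.5774 ✗
  (4.5, 4.5, 75°): beam 1 = 0.5176 ≠ 0.5774 ✗
  …
  (1.5, 2.5, 300°): r_1=0.5774, r_2=1.7321, r_3=4.0415 — all match ✓
No second candidate reproduces the full scan.

(x, y, θ) = (1.5, 2.5, 300°)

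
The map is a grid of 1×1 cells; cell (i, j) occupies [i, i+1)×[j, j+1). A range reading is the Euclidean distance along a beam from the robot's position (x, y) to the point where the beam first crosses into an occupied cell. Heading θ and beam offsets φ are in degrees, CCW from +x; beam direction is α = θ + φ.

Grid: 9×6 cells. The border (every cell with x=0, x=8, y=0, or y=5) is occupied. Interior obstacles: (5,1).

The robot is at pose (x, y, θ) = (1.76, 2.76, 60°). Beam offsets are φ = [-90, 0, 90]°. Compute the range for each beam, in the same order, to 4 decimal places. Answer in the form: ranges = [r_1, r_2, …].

ranges = [3.5200, 2.5865, 0.8776]

beam 1: φ=-90°, α=330°
  cosα=0.8660 sinα=-0.5000 | (1,2) | tMaxX 0.2771 tMaxY 1.5200 | tΔX 1.1547 tΔY 2.0000
    t=0.2771 [x] (2,2)
    t=1.4318 [x] (3,2)
    t=1.5200 [y] (3,1)
    t=2.5865 [x] (4,1)
    t=3.5200 [y] (4,0) — stop
  → r_1 = 3.5200
beam 2: φ=0°, α=60°
  cosα=0.5000 sinα=0.8660 | (1,2) | tMaxX 0.4800 tMaxY 0.2771 | tΔX 2.0000 tΔY 1.1547
    t=0.2771 [y] (1,3)
    t=0.4800 [x] (2,3)
    t=1.4318 [y] (2,4)
    t=2.4800 [x] (3,4)
    t=2.5865 [y] (3,5) — stop
  → r_2 = 2.5865
beam 3: φ=90°, α=150°
  cosα=-0.8660 sinα=0.5000 | (1,2) | tMaxX 0.8776 tMaxY 0.4800 | tΔX 1.1547 tΔY 2.0000
    t=0.4800 [y] (1,3)
    t=0.8776 [x] (0,3) — stop
  → r_3 = 0.8776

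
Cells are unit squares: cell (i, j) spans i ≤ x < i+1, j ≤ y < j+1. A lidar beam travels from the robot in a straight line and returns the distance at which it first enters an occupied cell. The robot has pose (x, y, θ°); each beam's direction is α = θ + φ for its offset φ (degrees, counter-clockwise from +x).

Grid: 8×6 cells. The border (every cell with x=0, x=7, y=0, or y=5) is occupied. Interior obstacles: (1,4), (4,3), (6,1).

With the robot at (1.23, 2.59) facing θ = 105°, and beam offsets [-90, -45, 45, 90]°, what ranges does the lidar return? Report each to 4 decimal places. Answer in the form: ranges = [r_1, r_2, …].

ranges = [2.8677, 2.7828, 0.2656, 0.2381]

beam 1: φ=-90°, α=15°
  cosα=0.9659 sinα=0.2588 | (1,2) | tMaxX 0.7972 tMaxY 1.5841 | tΔX 1.0353 tΔY 3.8637
    t=0.7972 [x] (2,2)
    t=1.5841 [y] (2,3)
    t=1.8324 [x] (3,3)
    t=2.8677 [x] (4,3) — stop
  → r_1 = 2.8677
beam 2: φ=-45°, α=60°
  cosα=0.5000 sinα=0.8660 | (1,2) | tMaxX 1.5400 tMaxY 0.4734 | tΔX 2.0000 tΔY 1.1547
    t=0.4734 [y] (1,3)
    t=1.5400 [x] (2,3)
    t=1.6281 [y] (2,4)
    t=2.7828 [y] (2,5) — stop
  → r_2 = 2.7828
beam 3: φ=45°, α=150°
  cosα=-0.8660 sinα=0.5000 | (1,2) | tMaxX 0.2656 tMaxY 0.8200 | tΔX 1.1547 tΔY 2.0000
    t=0.2656 [x] (0,2) — stop
  → r_3 = 0.2656
beam 4: φ=90°, α=195°
  cosα=-0.9659 sinα=-0.2588 | (1,2) | tMaxX 0.2381 tMaxY 2.2796 | tΔX 1.0353 tΔY 3.8637
    t=0.2381 [x] (0,2) — stop
  → r_4 = 0.2381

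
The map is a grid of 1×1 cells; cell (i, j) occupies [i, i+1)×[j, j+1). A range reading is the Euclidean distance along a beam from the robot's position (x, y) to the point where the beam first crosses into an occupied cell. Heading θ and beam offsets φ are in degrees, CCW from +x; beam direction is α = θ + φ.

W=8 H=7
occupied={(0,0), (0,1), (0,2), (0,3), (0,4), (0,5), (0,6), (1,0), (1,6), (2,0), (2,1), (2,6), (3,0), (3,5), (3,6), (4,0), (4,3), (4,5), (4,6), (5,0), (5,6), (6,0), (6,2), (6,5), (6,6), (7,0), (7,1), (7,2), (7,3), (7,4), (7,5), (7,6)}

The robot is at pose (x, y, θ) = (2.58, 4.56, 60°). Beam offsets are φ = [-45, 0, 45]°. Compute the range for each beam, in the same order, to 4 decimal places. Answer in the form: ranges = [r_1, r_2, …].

ranges = [1.7000, 0.8400, 1.4908]

beam 1: φ=-45°, α=15°
  cosα=0.9659 sinα=0.2588 | (2,4) | tMaxX 0.4348 tMaxY 1.7000 | tΔX 1.0353 tΔY 3.8637
    t=0.4348 [x] (3,4)
    t=1.4701 [x] (4,4)
    t=1.7000 [y] (4,5) — stop
  → r_1 = 1.7000
beam 2: φ=0°, α=60°
  cosα=0.5000 sinα=0.8660 | (2,4) | tMaxX 0.8400 tMaxY 0.5081 | tΔX 2.0000 tΔY 1.1547
    t=0.5081 [y] (2,5)
    t=0.8400 [x] (3,5) — stop
  → r_2 = 0.8400
beam 3: φ=45°, α=105°
  cosα=-0.2588 sinα=0.9659 | (2,4) | tMaxX 2.2409 tMaxY 0.4555 | tΔX 3.8637 tΔY 1.0353
    t=0.4555 [y] (2,5)
    t=1.4908 [y] (2,6) — stop
  → r_3 = 1.4908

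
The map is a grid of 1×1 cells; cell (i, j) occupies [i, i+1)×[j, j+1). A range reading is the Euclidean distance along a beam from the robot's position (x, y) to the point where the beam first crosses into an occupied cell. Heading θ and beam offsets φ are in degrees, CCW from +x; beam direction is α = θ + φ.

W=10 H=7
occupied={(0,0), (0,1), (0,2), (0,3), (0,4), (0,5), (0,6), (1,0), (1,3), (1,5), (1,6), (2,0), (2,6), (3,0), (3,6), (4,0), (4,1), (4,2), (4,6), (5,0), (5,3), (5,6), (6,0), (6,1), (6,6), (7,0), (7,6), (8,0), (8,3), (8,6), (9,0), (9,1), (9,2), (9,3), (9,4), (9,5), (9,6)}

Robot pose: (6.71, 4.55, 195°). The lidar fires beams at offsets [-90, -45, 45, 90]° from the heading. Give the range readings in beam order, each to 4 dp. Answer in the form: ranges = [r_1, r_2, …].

ranges = [1.5012, 2.9000, 1.4200, 3.6752]

beam 1: φ=-90°, α=105°
  dir = (cos 105°, sin 105°) = (-0.2588, 0.9659); from cell (6,4)
  next x-line at t=2.7432, next y-line at t=0.4659; Δt_x=3.8637, Δt_y=1.0353
    y: enter (6,5) at t=0.4659
    y: enter (6,6) at t=1.5012 ← occupied
  → r_1 = 1.5012
beam 2: φ=-45°, α=150°
  dir = (cos 150°, sin 150°) = (-0.8660, 0.5000); from cell (6,4)
  next x-line at t=0.8198, next y-line at t=0.9000; Δt_x=1.1547, Δt_y=2.0000
    x: enter (5,4) at t=0.8198
    y: enter (5,5) at t=0.9000
    x: enter (4,5) at t=1.9745
    y: enter (4,6) at t=2.9000 ← occupied
  → r_2 = 2.9000
beam 3: φ=45°, α=240°
  dir = (cos 240°, sin 240°) = (-0.5000, -0.8660); from cell (6,4)
  next x-line at t=1.4200, next y-line at t=0.6351; Δt_x=2.0000, Δt_y=1.1547
    y: enter (6,3) at t=0.6351
    x: enter (5,3) at t=1.4200 ← occupied
  → r_3 = 1.4200
beam 4: φ=90°, α=285°
  dir = (cos 285°, sin 285°) = (0.2588, -0.9659); from cell (6,4)
  next x-line at t=1.1205, next y-line at t=0.5694; Δt_x=3.8637, Δt_y=1.0353
    y: enter (6,3) at t=0.5694
    x: enter (7,3) at t=1.1205
    y: enter (7,2) at t=1.6047
    y: enter (7,1) at t=2.6400
    y: enter (7,0) at t=3.6752 ← occupied
  → r_4 = 3.6752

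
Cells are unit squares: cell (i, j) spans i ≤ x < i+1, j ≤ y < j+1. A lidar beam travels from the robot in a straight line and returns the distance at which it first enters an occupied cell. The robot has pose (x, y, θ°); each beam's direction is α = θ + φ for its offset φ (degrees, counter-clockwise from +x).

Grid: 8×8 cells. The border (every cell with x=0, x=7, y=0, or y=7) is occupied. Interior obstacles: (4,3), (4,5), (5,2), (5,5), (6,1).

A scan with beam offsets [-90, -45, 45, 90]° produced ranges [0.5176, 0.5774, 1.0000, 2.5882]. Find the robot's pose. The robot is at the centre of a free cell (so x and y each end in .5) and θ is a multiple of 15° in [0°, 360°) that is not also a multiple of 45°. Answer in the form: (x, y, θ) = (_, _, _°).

Candidates: 31 free-cell centres × 16 headings = 496 poses. Raycast each; keep the one whose scan matches to 4 dp.
  (3.5, 2.5, 120°): beam 1 = 1.0000 ≠ 0.5176 ✗
  (1.5, 2.5, 120°): beam 1 = 2.8868 ≠ 0.5176 ✗
  (2.5, 2.5, 285°): beam 1 = 1.5529 ≠ 0.5176 ✗
  (6.5, 2.5, 60°): beam 1 = 0.5774 ≠ 0.5176 ✗
  (1.5, 3.5, 330°): beam 1 = 1.0000 ≠ 0.5176 ✗
  …
  (6.5, 2.5, 15°): r_1=0.5176, r_2=0.5774, r_3=1.0000, r_4=2.5882 — all match ✓
Unique over the lattice → pose = (6.5, 2.5, 15°).

(x, y, θ) = (6.5, 2.5, 15°)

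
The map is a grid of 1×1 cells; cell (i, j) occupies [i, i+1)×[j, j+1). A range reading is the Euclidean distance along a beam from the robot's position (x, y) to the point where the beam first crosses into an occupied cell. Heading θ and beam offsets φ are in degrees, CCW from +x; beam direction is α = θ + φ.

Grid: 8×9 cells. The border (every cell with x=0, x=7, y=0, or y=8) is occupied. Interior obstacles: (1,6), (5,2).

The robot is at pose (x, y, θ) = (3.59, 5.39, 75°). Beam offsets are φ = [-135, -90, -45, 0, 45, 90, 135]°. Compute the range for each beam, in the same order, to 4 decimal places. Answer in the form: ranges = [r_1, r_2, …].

ranges = [2.8200, 3.5303, 3.9375, 2.7021, 3.0138, 2.3569, 2.9907]

beam 1: φ=-135°, α=300°
  dir = (cos 300°, sin 300°) = (0.5000, -0.8660); from cell (3,5)
  next x-line at t=0.8200, next y-line at t=0.4503; Δt_x=2.0000, Δt_y=1.1547
    y: enter (3,4) at t=0.4503
    x: enter (4,4) at t=0.8200
    y: enter (4,3) at t=1.6050
    y: enter (4,2) at t=2.7597
    x: enter (5,2) at t=2.8200 ← occupied
  → r_1 = 2.8200
beam 2: φ=-90°, α=345°
  dir = (cos 345°, sin 345°) = (0.9659, -0.2588); from cell (3,5)
  next x-line at t=0.4245, next y-line at t=1.5068; Δt_x=1.0353, Δt_y=3.8637
    x: enter (4,5) at t=0.4245
    x: enter (5,5) at t=1.4597
    y: enter (5,4) at t=1.5068
    x: enter (6,4) at t=2.4950
    x: enter (7,4) at t=3.5303 ← occupied
  → r_2 = 3.5303
beam 3: φ=-45°, α=30°
  dir = (cos 30°, sin 30°) = (0.8660, 0.5000); from cell (3,5)
  next x-line at t=0.4734, next y-line at t=1.2200; Δt_x=1.1547, Δt_y=2.0000
    x: enter (4,5) at t=0.4734
    y: enter (4,6) at t=1.2200
    x: enter (5,6) at t=1.6281
    x: enter (6,6) at t=2.7828
    y: enter (6,7) at t=3.2200
    x: enter (7,7) at t=3.9375 ← occupied
  → r_3 = 3.9375
beam 4: φ=0°, α=75°
  dir = (cos 75°, sin 75°) = (0.2588, 0.9659); from cell (3,5)
  next x-line at t=1.5841, next y-line at t=0.6315; Δt_x=3.8637, Δt_y=1.0353
    y: enter (3,6) at t=0.6315
    x: enter (4,6) at t=1.5841
    y: enter (4,7) at t=1.6668
    y: enter (4,8) at t=2.7021 ← occupied
  → r_4 = 2.7021
beam 5: φ=45°, α=120°
  dir = (cos 120°, sin 120°) = (-0.5000, 0.8660); from cell (3,5)
  next x-line at t=1.1800, next y-line at t=0.7044; Δt_x=2.0000, Δt_y=1.1547
    y: enter (3,6) at t=0.7044
    x: enter (2,6) at t=1.1800
    y: enter (2,7) at t=1.8591
    y: enter (2,8) at t=3.0138 ← occupied
  → r_5 = 3.0138
beam 6: φ=90°, α=165°
  dir = (cos 165°, sin 165°) = (-0.9659, 0.2588); from cell (3,5)
  next x-line at t=0.6108, next y-line at t=2.3569; Δt_x=1.0353, Δt_y=3.8637
    x: enter (2,5) at t=0.6108
    x: enter (1,5) at t=1.6461
    y: enter (1,6) at t=2.3569 ← occupied
  → r_6 = 2.3569
beam 7: φ=135°, α=210°
  dir = (cos 210°, sin 210°) = (-0.8660, -0.5000); from cell (3,5)
  next x-line at t=0.6813, next y-line at t=0.7800; Δt_x=1.1547, Δt_y=2.0000
    x: enter (2,5) at t=0.6813
    y: enter (2,4) at t=0.7800
    x: enter (1,4) at t=1.8360
    y: enter (1,3) at t=2.7800
    x: enter (0,3) at t=2.9907 ← occupied
  → r_7 = 2.9907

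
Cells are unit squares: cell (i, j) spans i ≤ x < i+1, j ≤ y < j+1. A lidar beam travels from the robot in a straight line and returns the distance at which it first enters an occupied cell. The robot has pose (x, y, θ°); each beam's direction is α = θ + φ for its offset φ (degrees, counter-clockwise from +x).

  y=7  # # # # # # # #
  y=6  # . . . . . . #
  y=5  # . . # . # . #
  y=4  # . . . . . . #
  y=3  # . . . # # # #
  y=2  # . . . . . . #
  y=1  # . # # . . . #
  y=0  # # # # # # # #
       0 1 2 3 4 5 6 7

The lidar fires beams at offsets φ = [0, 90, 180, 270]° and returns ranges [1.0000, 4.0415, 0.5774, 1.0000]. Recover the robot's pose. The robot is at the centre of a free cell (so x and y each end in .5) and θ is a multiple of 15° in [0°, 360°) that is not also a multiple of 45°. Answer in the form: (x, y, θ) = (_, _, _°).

Enumerate (i+0.5, j+0.5, θ) over the 29 free cells and 16 admissible headings. For each, cast all 4 beams and compare to the given ranges.
  (1.5, 2.5, 210°): beam 1 = 0.5774 ≠ 1.0000 ✗
  (6.5, 5.5, 210°): beam 1 = 0.5774 ≠ 1.0000 ✗
  (2.5, 2.5, 165°): beam 1 = 1.5529 ≠ 1.0000 ✗
  (2.5, 3.5, 15°): beam 1 = 1.5529 ≠ 1.0000 ✗
  …
  (4.5, 4.5, 120°): r_1=1.0000, r_2=4.0415, r_3=0.5774, r_4=1.0000 — all match ✓
Unique over the lattice → pose = (4.5, 4.5, 120°).

(x, y, θ) = (4.5, 4.5, 120°)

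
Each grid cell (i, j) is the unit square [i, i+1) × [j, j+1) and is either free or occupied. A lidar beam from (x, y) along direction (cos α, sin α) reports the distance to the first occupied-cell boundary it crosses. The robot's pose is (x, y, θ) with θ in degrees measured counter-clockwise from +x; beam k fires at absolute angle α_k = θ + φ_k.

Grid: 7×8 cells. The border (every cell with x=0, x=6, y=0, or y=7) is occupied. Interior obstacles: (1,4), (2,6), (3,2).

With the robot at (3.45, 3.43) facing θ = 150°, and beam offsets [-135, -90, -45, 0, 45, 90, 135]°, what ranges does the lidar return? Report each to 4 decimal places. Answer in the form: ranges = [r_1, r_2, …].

ranges = [2.6400, 4.1223, 2.6607, 1.6743, 2.5364, 0.4965, 0.4452]

beam 1: φ=-135°, α=15°
  dir = (cos 15°, sin 15°) = (0.9659, 0.2588); from cell (3,3)
  next x-line at t=0.5694, next y-line at t=2.2023; Δt_x=1.0353, Δt_y=3.8637
    x: enter (4,3) at t=0.5694
    x: enter (5,3) at t=1.6047
    y: enter (5,4) at t=2.2023
    x: enter (6,4) at t=2.6400 ← occupied
  → r_1 = 2.6400
beam 2: φ=-90°, α=60°
  dir = (cos 60°, sin 60°) = (0.5000, 0.8660); from cell (3,3)
  next x-line at t=1.1000, next y-line at t=0.6582; Δt_x=2.0000, Δt_y=1.1547
    y: enter (3,4) at t=0.6582
    x: enter (4,4) at t=1.1000
    y: enter (4,5) at t=1.8129
    y: enter (4,6) at t=2.9676
    x: enter (5,6) at t=3.1000
    y: enter (5,7) at t=4.1223 ← occupied
  → r_2 = 4.1223
beam 3: φ=-45°, α=105°
  dir = (cos 105°, sin 105°) = (-0.2588, 0.9659); from cell (3,3)
  next x-line at t=1.7387, next y-line at t=0.5901; Δt_x=3.8637, Δt_y=1.0353
    y: enter (3,4) at t=0.5901
    y: enter (3,5) at t=1.6254
    x: enter (2,5) at t=1.7387
    y: enter (2,6) at t=2.6607 ← occupied
  → r_3 = 2.6607
beam 4: φ=0°, α=150°
  dir = (cos 150°, sin 150°) = (-0.8660, 0.5000); from cell (3,3)
  next x-line at t=0.5196, next y-line at t=1.1400; Δt_x=1.1547, Δt_y=2.0000
    x: enter (2,3) at t=0.5196
    y: enter (2,4) at t=1.1400
    x: enter (1,4) at t=1.6743 ← occupied
  → r_4 = 1.6743
beam 5: φ=45°, α=195°
  dir = (cos 195°, sin 195°) = (-0.9659, -0.2588); from cell (3,3)
  next x-line at t=0.4659, next y-line at t=1.6614; Δt_x=1.0353, Δt_y=3.8637
    x: enter (2,3) at t=0.4659
    x: enter (1,3) at t=1.5012
    y: enter (1,2) at t=1.6614
    x: enter (0,2) at t=2.5364 ← occupied
  → r_5 = 2.5364
beam 6: φ=90°, α=240°
  dir = (cos 240°, sin 240°) = (-0.5000, -0.8660); from cell (3,3)
  next x-line at t=0.9000, next y-line at t=0.4965; Δt_x=2.0000, Δt_y=1.1547
    y: enter (3,2) at t=0.4965 ← occupied
  → r_6 = 0.4965
beam 7: φ=135°, α=285°
  dir = (cos 285°, sin 285°) = (0.2588, -0.9659); from cell (3,3)
  next x-line at t=2.1250, next y-line at t=0.4452; Δt_x=3.8637, Δt_y=1.0353
    y: enter (3,2) at t=0.4452 ← occupied
  → r_7 = 0.4452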